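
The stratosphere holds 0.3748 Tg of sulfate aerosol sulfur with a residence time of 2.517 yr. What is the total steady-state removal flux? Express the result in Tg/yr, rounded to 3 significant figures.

F = M / τ = 0.3748 / 2.517 = 0.1489 Tg/yr.

0.149 Tg/yr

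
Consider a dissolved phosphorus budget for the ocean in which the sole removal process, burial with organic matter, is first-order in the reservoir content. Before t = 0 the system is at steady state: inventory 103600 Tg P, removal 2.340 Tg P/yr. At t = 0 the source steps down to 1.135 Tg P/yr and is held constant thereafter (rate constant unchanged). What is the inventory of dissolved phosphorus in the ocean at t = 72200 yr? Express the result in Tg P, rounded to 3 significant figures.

60700 Tg P

τ = M₀/F₀ = 103600/2.340 = 44270 yr; rate constant k = 1/τ.
New steady state M_∞ = F₁/k = F₁·τ = 1.135 × 44270 = 50250 Tg P.
M(t) = M_∞ + (M₀ − M_∞)·e^(−t/τ); t/τ = 72200/44270 = 1.631, so e^(−t/τ) = 0.1958.
M(t) = 50250 + 53350 × 0.1958 = 60695 Tg P.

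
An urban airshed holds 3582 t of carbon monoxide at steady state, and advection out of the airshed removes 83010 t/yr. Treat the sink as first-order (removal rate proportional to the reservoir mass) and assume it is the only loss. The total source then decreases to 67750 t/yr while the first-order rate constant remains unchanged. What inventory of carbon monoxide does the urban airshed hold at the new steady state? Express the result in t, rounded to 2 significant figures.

Rate constant k = F/M = 83010 / 3582 = 23.17 yr⁻¹.
At the new steady state, source = k·M_new ⇒ M_new = 67750 / 23.17 = 2924 t.
(Equivalently M_new = M × F_new/F_old = 3582 × 67750/83010.)

2900 t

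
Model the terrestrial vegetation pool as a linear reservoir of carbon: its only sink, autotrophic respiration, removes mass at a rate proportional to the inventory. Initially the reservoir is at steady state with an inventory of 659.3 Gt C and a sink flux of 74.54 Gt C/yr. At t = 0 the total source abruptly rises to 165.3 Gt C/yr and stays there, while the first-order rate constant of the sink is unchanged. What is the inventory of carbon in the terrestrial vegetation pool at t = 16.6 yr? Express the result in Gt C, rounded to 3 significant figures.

1340 Gt C

The sink rate constant is k = F₀/M₀ = 74.54/659.3 = 0.1131 yr⁻¹.
Solving dM/dt = F₁ − kM with M(0) = M₀ gives M(t) = F₁/k + (M₀ − F₁/k)·e^(−kt).
F₁/k = 165.3/0.1131 = 1462.1 Gt C; kt = 0.1131 × 16.6 = 1.877, e^(−kt) = 0.1531.
M(16.6) = 1462.1 + (659.3 − 1462.1) × 0.1531 = 1462.1 − 122.9 = 1339.2 Gt C.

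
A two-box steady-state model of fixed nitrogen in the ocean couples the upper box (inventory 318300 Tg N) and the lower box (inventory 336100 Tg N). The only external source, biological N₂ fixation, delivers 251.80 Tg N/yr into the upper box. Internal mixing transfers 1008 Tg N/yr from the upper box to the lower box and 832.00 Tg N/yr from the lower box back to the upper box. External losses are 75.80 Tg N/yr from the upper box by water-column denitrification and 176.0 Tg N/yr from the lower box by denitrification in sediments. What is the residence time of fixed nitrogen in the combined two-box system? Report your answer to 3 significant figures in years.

Residence time in the combined system uses the total inventory and the total *external* removal — internal exchanges between the two boxes cancel.
M_total = 318300 + 336100 = 654400 Tg N.
ΣF_external_out = 75.80 + 176.0 = 251.80 Tg N/yr.
τ = M_total / ΣF_ext = 654400 / 251.80 = 2599 yr.

2600 yr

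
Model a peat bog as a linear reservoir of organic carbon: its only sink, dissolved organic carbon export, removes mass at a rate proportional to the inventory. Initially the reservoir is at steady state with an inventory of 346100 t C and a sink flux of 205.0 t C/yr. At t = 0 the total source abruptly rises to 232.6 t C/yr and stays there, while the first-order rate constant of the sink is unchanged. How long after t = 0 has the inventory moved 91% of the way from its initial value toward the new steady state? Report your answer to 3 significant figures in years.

τ = M₀/F₀ = 346100/205.0 = 1688 yr.
The remaining gap fraction is e^(−t/τ); 91% covered ⇒ e^(−t/τ) = 0.0900.
t = −τ ln(0.0900) = 1688 × 2.408 = 4065 yr.

4070 yr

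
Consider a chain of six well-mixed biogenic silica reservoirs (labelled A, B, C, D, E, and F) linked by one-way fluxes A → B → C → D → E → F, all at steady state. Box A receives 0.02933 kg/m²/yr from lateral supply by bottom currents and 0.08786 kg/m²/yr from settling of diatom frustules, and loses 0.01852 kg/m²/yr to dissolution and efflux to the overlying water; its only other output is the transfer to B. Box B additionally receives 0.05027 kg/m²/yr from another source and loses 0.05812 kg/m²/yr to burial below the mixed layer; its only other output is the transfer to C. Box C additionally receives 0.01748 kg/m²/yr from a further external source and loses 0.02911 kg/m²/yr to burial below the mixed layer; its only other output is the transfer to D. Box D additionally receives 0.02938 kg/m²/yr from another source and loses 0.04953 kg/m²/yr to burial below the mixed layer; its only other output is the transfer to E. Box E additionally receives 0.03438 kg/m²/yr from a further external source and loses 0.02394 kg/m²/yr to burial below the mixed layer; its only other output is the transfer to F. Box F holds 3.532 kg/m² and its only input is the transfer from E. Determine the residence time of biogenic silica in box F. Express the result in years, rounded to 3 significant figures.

Box A: F(A→B) = (0.02933 + 0.08786) − 0.01852 = 0.098670 kg/m²/yr.
Box B: F(B→C) = (0.098670 + 0.05027) − 0.05812 = 0.090820 kg/m²/yr.
Box C: F(C→D) = (0.090820 + 0.01748) − 0.02911 = 0.079190 kg/m²/yr.
Box D: F(D→E) = (0.079190 + 0.02938) − 0.04953 = 0.059040 kg/m²/yr.
Box E: F(E→F) = (0.059040 + 0.03438) − 0.02394 = 0.069480 kg/m²/yr.
Box F throughput = its input = 0.069480 kg/m²/yr; τ = 3.532 / 0.069480 = 50.83 yr.

50.8 yr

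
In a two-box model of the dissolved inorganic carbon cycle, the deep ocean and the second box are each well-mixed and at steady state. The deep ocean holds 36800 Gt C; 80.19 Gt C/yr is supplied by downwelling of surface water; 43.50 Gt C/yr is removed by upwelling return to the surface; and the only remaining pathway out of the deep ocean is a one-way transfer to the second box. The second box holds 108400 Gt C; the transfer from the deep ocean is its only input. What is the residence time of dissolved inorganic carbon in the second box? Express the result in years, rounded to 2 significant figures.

3000 yr

Balance the deep ocean: ΣF_in = 80.190 Gt C/yr.
Transfer to the second box = ΣF_in − (43.50) = 36.690 Gt C/yr.
At steady state the output of the second box equals its input, 36.690 Gt C/yr.
τ = M / F = 108400 / 36.690 = 2954 yr.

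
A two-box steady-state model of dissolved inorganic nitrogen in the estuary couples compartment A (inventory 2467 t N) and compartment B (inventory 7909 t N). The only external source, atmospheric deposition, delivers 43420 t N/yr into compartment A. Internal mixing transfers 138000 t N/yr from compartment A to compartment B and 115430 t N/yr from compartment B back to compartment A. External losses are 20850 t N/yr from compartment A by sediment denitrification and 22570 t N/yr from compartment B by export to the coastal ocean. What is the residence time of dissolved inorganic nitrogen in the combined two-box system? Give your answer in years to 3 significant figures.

Residence time in the combined system uses the total inventory and the total *external* removal — internal exchanges between the two boxes cancel.
M_total = 2467 + 7909 = 10376 t N.
ΣF_external_out = 20850 + 22570 = 43420 t N/yr.
τ = M_total / ΣF_ext = 10376 / 43420 = 0.2390 yr.

0.239 yr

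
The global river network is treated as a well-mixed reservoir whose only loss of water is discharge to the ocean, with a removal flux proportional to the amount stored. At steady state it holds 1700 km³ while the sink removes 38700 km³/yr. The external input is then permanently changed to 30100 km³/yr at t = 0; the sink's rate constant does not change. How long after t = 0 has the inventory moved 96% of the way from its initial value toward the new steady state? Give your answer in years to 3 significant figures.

τ = M₀/F₀ = 1700/38700 = 0.04393 yr.
The remaining gap fraction is e^(−t/τ); 96% covered ⇒ e^(−t/τ) = 0.0400.
t = −τ ln(0.0400) = 0.04393 × 3.219 = 0.1414 yr.

0.141 yr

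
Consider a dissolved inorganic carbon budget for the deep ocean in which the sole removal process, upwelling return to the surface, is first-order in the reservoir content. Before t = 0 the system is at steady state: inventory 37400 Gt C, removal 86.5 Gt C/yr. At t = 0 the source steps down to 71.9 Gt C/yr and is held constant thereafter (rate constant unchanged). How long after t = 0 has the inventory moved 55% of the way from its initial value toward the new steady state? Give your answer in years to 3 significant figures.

τ = M₀/F₀ = 37400/86.5 = 432.4 yr.
The remaining gap fraction is e^(−t/τ); 55% covered ⇒ e^(−t/τ) = 0.450.
t = −τ ln(0.450) = 432.4 × 0.7985 = 345.3 yr.

345 yr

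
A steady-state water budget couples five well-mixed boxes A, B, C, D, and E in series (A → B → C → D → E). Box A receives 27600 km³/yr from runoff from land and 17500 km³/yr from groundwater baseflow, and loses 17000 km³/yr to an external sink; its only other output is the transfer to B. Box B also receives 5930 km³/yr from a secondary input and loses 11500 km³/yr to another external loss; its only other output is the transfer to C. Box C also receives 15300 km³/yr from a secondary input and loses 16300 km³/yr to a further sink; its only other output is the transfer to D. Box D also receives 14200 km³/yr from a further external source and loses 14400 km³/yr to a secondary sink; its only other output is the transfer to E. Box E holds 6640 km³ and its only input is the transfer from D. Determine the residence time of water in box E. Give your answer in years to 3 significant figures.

0.311 yr

Box A: F(A→B) = (27600 + 17500) − 17000 = 28100 km³/yr.
Box B: F(B→C) = (28100 + 5930) − 11500 = 22530 km³/yr.
Box C: F(C→D) = (22530 + 15300) − 16300 = 21530 km³/yr.
Box D: F(D→E) = (21530 + 14200) − 14400 = 21330 km³/yr.
Box E throughput = its input = 21330 km³/yr; τ = 6640 / 21330 = 0.3113 yr.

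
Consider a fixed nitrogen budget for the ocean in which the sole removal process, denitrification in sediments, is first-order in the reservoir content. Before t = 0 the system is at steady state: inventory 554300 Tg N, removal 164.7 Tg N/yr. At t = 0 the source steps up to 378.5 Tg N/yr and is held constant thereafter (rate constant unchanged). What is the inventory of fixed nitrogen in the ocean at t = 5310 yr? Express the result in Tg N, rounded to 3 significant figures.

1.13×10^6 Tg N

Residence time τ = M₀/F₀ = 3366 yr. The eventual steady state is M_∞ = M₀·(F₁/F₀) = 554300 × 378.5/164.7 = 1.2738×10^6 Tg N.
The anomaly ΔM(t) = M(t) − M_∞ decays as ΔM₀·e^(−t/τ) with ΔM₀ = 554300 − 1.2738×10^6 = −719500 Tg N.
At t = 5310 yr, e^(−t/τ) = e^(−1.578) = 0.2064, so ΔM = −148500 Tg N and M = 1.2738×10^6 − 148500 = 1.1253×10^6 Tg N.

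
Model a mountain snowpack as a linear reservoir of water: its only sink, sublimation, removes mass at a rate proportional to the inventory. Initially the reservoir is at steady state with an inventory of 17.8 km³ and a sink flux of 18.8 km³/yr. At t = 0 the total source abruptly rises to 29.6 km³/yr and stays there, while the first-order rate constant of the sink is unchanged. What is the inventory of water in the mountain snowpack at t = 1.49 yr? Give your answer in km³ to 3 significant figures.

Residence time τ = M₀/F₀ = 0.9468 yr. The eventual steady state is M_∞ = M₀·(F₁/F₀) = 17.8 × 29.6/18.8 = 28.026 km³.
The anomaly ΔM(t) = M(t) − M_∞ decays as ΔM₀·e^(−t/τ) with ΔM₀ = 17.8 − 28.026 = −10.23 km³.
At t = 1.49 yr, e^(−t/τ) = e^(−1.574) = 0.2073, so ΔM = −2.119 km³ and M = 28.026 − 2.119 = 25.906 km³.

25.9 km³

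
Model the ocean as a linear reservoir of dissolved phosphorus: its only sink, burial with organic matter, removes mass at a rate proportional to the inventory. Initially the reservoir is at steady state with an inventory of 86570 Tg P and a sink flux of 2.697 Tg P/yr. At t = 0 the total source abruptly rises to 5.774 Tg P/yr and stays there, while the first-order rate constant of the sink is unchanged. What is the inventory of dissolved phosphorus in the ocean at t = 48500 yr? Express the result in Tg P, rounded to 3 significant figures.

Residence time τ = M₀/F₀ = 32100 yr. The eventual steady state is M_∞ = M₀·(F₁/F₀) = 86570 × 5.774/2.697 = 185340 Tg P.
The anomaly ΔM(t) = M(t) − M_∞ decays as ΔM₀·e^(−t/τ) with ΔM₀ = 86570 − 185340 = −98770 Tg P.
At t = 48500 yr, e^(−t/τ) = e^(−1.511) = 0.2207, so ΔM = −21800 Tg P and M = 185340 − 21800 = 163540 Tg P.

164000 Tg P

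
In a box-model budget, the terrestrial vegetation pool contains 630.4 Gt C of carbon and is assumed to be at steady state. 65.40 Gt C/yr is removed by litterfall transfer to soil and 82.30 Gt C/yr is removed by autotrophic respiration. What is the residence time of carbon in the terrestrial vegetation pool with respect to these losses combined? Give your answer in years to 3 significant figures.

Total removal = 65.40 + 82.30 = 147.70 Gt C/yr.
τ = M / ΣF_out = 630.4 / 147.70 = 4.268 yr.

4.27 yr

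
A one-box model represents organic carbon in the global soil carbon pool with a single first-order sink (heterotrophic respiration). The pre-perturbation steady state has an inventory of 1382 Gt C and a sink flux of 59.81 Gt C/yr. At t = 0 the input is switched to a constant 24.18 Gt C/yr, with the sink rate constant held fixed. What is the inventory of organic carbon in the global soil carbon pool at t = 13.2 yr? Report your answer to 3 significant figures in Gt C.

The sink rate constant is k = F₀/M₀ = 59.81/1382 = 0.04328 yr⁻¹.
Solving dM/dt = F₁ − kM with M(0) = M₀ gives M(t) = F₁/k + (M₀ − F₁/k)·e^(−kt).
F₁/k = 24.18/0.04328 = 558.72 Gt C; kt = 0.04328 × 13.2 = 0.5713, e^(−kt) = 0.5648.
M(13.2) = 558.72 + (1382 − 558.72) × 0.5648 = 558.72 + 465.0 = 1023.7 Gt C.

1020 Gt C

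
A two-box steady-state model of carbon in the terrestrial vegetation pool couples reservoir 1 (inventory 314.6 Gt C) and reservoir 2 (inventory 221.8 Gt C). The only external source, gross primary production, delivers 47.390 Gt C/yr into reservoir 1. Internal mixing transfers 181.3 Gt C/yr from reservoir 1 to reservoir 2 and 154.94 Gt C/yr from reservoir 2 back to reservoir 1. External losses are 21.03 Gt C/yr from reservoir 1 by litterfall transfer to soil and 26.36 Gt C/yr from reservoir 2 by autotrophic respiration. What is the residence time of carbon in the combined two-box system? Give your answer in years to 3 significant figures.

11.3 yr

For the system as a whole, the A↔B exchange is internal and contributes nothing to the throughput; only the external sinks remove mass.
M_total = 314.6 + 221.8 = 536.40 Gt C.
ΣF_external_out = 21.03 + 26.36 = 47.390 Gt C/yr.
τ = M_total / ΣF_ext = 536.40 / 47.390 = 11.32 yr.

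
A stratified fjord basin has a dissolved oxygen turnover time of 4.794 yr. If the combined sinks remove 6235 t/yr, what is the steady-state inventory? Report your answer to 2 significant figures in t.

30000 t

τ = M/F ⇒ M = τ × F = 4.794 × 6235 = 29890 t.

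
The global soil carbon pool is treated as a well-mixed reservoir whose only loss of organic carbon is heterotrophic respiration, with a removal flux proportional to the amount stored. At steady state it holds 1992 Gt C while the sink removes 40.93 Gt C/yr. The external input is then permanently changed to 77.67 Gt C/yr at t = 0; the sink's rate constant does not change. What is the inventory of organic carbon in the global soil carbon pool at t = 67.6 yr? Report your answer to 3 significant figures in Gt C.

τ = M₀/F₀ = 1992/40.93 = 48.67 yr; rate constant k = 1/τ.
New steady state M_∞ = F₁/k = F₁·τ = 77.67 × 48.67 = 3780.1 Gt C.
M(t) = M_∞ + (M₀ − M_∞)·e^(−t/τ); t/τ = 67.6/48.67 = 1.389, so e^(−t/τ) = 0.2493.
M(t) = 3780.1 − 1788 × 0.2493 = 3334.3 Gt C.

3330 Gt C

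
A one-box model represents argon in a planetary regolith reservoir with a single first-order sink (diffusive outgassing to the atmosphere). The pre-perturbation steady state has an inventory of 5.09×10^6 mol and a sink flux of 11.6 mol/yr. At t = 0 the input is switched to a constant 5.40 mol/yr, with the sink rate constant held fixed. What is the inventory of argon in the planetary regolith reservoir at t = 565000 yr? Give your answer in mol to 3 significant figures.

Residence time τ = M₀/F₀ = 438800 yr. The eventual steady state is M_∞ = M₀·(F₁/F₀) = 5.09×10^6 × 5.40/11.6 = 2.3695×10^6 mol.
The anomaly ΔM(t) = M(t) − M_∞ decays as ΔM₀·e^(−t/τ) with ΔM₀ = 5.09×10^6 − 2.3695×10^6 = 2.721×10^6 mol.
At t = 565000 yr, e^(−t/τ) = e^(−1.288) = 0.2759, so ΔM = 750700 mol and M = 2.3695×10^6 + 750700 = 3.1201×10^6 mol.

3.12×10^6 mol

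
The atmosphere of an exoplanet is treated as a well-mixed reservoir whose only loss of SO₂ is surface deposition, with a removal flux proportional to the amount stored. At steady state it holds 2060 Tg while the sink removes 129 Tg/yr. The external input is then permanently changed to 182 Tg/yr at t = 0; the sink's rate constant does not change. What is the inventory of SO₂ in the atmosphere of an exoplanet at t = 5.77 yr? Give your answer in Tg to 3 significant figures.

Residence time τ = M₀/F₀ = 15.97 yr. The eventual steady state is M_∞ = M₀·(F₁/F₀) = 2060 × 182/129 = 2906.4 Tg.
The anomaly ΔM(t) = M(t) − M_∞ decays as ΔM₀·e^(−t/τ) with ΔM₀ = 2060 − 2906.4 = −846.4 Tg.
At t = 5.77 yr, e^(−t/τ) = e^(−0.3613) = 0.6968, so ΔM = −589.7 Tg and M = 2906.4 − 589.7 = 2316.7 Tg.

2320 Tg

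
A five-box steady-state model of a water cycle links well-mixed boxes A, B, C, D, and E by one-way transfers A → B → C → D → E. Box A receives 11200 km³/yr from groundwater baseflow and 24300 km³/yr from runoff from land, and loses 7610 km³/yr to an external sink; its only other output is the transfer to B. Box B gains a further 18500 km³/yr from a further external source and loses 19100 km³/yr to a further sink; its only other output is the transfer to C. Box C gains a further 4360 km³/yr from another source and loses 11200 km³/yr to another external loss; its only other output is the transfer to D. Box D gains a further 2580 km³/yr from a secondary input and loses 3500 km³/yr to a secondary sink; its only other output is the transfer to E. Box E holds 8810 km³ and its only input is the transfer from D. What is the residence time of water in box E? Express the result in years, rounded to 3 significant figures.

Box A: F(A→B) = (11200 + 24300) − 7610 = 27890 km³/yr.
Box B: F(B→C) = (27890 + 18500) − 19100 = 27290 km³/yr.
Box C: F(C→D) = (27290 + 4360) − 11200 = 20450 km³/yr.
Box D: F(D→E) = (20450 + 2580) − 3500 = 19530 km³/yr.
Box E throughput = its input = 19530 km³/yr; τ = 8810 / 19530 = 0.4511 yr.

0.451 yr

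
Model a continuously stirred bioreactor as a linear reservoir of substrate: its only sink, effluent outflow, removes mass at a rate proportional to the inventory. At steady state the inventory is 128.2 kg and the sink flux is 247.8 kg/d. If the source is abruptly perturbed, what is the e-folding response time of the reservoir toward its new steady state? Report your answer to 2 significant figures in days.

0.52 d

For a linear reservoir the response time equals the residence time τ = M/F.
τ = 128.2 / 247.8 = 0.5174 d.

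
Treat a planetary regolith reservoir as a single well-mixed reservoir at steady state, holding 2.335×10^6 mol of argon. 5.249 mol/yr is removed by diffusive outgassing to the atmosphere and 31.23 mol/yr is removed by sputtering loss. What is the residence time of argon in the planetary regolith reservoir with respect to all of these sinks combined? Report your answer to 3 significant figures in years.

64000 yr

Total removal flux = 5.249 + 31.23 = 36.479 mol/yr.
τ = M / ΣF_out = 2.335×10^6 / 36.479 = 64010 yr.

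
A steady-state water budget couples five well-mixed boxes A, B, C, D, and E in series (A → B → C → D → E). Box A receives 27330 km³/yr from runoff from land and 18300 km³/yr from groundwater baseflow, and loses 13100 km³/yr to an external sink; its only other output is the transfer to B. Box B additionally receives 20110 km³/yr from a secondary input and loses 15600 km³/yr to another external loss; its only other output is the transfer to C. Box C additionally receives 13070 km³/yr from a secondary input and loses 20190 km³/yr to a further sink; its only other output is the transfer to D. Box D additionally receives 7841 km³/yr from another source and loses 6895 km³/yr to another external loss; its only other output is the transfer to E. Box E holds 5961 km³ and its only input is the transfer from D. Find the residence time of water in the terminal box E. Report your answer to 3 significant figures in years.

0.193 yr

Box A: F(A→B) = (27330 + 18300) − 13100 = 32530 km³/yr.
Box B: F(B→C) = (32530 + 20110) − 15600 = 37040 km³/yr.
Box C: F(C→D) = (37040 + 13070) − 20190 = 29920 km³/yr.
Box D: F(D→E) = (29920 + 7841) − 6895 = 30866 km³/yr.
Box E throughput = its input = 30866 km³/yr; τ = 5961 / 30866 = 0.1931 yr.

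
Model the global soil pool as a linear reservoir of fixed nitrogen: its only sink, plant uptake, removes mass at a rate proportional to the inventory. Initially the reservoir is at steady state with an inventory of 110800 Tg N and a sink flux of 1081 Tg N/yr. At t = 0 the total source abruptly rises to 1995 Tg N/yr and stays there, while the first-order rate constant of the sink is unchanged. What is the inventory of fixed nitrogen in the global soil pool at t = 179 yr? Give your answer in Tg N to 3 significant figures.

188000 Tg N

The sink rate constant is k = F₀/M₀ = 1081/110800 = 0.009756 yr⁻¹.
Solving dM/dt = F₁ − kM with M(0) = M₀ gives M(t) = F₁/k + (M₀ − F₁/k)·e^(−kt).
F₁/k = 1995/0.009756 = 204480 Tg N; kt = 0.009756 × 179 = 1.746, e^(−kt) = 0.1744.
M(179) = 204480 + (110800 − 204480) × 0.1744 = 204480 − 16340 = 188140 Tg N.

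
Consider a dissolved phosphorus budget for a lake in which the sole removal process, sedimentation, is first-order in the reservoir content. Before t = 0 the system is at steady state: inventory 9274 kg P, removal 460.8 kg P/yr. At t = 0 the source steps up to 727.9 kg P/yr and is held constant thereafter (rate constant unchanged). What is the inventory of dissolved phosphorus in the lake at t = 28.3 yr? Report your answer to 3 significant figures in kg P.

13300 kg P

The sink rate constant is k = F₀/M₀ = 460.8/9274 = 0.04969 yr⁻¹.
Solving dM/dt = F₁ − kM with M(0) = M₀ gives M(t) = F₁/k + (M₀ − F₁/k)·e^(−kt).
F₁/k = 727.9/0.04969 = 14650 kg P; kt = 0.04969 × 28.3 = 1.406, e^(−kt) = 0.2451.
M(28.3) = 14650 + (9274 − 14650) × 0.2451 = 14650 − 1317 = 13332 kg P.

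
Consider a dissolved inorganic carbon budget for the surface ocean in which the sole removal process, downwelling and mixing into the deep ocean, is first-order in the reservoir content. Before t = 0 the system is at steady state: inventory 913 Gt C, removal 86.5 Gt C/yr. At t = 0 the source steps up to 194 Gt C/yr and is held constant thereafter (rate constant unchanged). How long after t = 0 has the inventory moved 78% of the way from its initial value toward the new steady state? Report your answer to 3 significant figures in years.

τ = M₀/F₀ = 913/86.5 = 10.55 yr.
The remaining gap fraction is e^(−t/τ); 78% covered ⇒ e^(−t/τ) = 0.220.
t = −τ ln(0.220) = 10.55 × 1.514 = 15.98 yr.

16.0 yr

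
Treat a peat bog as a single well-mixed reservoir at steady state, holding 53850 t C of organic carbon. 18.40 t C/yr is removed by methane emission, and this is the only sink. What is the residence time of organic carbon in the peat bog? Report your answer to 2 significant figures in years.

2900 yr

τ = M / F = 53850 / 18.40 = 2927 yr.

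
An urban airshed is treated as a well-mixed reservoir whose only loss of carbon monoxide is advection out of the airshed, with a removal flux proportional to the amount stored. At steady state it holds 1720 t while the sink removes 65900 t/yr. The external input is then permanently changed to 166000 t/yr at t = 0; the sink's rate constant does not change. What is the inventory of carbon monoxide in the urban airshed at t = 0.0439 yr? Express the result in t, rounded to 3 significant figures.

3850 t

τ = M₀/F₀ = 1720/65900 = 0.02610 yr; rate constant k = 1/τ.
New steady state M_∞ = F₁/k = F₁·τ = 166000 × 0.02610 = 4332.6 t.
M(t) = M_∞ + (M₀ − M_∞)·e^(−t/τ); t/τ = 0.0439/0.02610 = 1.682, so e^(−t/τ) = 0.1860.
M(t) = 4332.6 − 2613 × 0.1860 = 3846.7 t.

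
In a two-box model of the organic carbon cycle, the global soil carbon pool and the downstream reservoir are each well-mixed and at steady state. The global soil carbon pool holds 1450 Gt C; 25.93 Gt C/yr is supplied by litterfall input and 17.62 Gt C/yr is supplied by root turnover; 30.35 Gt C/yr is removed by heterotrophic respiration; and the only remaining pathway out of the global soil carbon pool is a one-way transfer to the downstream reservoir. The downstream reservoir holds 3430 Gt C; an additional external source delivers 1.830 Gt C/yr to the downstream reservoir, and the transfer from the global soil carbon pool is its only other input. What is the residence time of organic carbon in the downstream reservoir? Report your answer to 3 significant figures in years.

228 yr

Balance the global soil carbon pool: ΣF_in = 25.93 + 17.62 = 43.550 Gt C/yr.
Transfer to the downstream reservoir = ΣF_in − (30.35) = 13.200 Gt C/yr.
Total input to the downstream reservoir = 13.200 + 1.830 = 15.030 Gt C/yr; at steady state this equals its total output.
τ = M / F = 3430 / 15.030 = 228.2 yr.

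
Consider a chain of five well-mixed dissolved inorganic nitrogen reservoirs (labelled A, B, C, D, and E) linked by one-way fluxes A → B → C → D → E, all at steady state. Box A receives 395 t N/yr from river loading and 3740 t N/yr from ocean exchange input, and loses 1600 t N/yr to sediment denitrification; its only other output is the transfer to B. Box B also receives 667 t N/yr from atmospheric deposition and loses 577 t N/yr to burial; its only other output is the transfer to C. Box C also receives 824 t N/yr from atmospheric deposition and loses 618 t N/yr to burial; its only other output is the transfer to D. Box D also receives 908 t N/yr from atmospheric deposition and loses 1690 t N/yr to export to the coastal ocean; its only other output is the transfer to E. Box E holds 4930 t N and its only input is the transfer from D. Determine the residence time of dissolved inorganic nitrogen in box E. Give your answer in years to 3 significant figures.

Box A: F(A→B) = (395 + 3740) − 1600 = 2535.0 t N/yr.
Box B: F(B→C) = (2535.0 + 667) − 577 = 2625.0 t N/yr.
Box C: F(C→D) = (2625.0 + 824) − 618 = 2831.0 t N/yr.
Box D: F(D→E) = (2831.0 + 908) − 1690 = 2049.0 t N/yr.
Box E throughput = its input = 2049.0 t N/yr; τ = 4930 / 2049.0 = 2.406 yr.

2.41 yr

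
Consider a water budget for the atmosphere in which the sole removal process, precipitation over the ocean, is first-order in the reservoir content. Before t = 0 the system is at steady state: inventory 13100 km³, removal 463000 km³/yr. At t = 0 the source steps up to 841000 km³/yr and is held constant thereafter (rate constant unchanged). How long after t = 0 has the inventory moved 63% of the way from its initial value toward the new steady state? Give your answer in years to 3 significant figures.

τ = M₀/F₀ = 13100/463000 = 0.02829 yr.
The remaining gap fraction is e^(−t/τ); 63% covered ⇒ e^(−t/τ) = 0.370.
t = −τ ln(0.370) = 0.02829 × 0.9943 = 0.02813 yr.

0.0281 yr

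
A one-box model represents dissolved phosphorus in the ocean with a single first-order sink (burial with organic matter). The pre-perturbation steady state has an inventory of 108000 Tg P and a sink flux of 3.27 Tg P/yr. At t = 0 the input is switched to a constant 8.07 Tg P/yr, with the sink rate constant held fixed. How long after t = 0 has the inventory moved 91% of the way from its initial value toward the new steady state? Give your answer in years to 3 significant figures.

79500 yr

τ = M₀/F₀ = 108000/3.27 = 33030 yr.
The remaining gap fraction is e^(−t/τ); 91% covered ⇒ e^(−t/τ) = 0.0900.
t = −τ ln(0.0900) = 33030 × 2.408 = 79530 yr.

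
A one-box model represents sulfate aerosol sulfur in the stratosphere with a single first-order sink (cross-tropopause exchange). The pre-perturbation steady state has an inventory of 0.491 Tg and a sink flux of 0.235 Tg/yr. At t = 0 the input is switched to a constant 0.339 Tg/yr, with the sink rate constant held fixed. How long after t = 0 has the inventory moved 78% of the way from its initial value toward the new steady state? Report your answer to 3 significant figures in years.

3.16 yr

τ = M₀/F₀ = 0.491/0.235 = 2.089 yr.
The remaining gap fraction is e^(−t/τ); 78% covered ⇒ e^(−t/τ) = 0.220.
t = −τ ln(0.220) = 2.089 × 1.514 = 3.164 yr.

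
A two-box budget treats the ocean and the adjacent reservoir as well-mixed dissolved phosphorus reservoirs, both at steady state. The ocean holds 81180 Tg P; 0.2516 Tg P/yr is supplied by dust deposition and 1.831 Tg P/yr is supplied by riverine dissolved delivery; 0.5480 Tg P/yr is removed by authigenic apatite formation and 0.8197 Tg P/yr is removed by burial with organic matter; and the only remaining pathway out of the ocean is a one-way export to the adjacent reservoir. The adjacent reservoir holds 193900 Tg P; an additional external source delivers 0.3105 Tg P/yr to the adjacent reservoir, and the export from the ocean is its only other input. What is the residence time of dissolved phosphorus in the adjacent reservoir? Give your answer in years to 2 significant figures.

Balance the ocean: ΣF_in = 0.2516 + 1.831 = 2.0826 Tg P/yr.
Export to the adjacent reservoir = ΣF_in − (0.5480 + 0.8197) = 0.71490 Tg P/yr.
Total input to the adjacent reservoir = 0.71490 + 0.3105 = 1.0254 Tg P/yr; at steady state this equals its total output.
τ = M / F = 193900 / 1.0254 = 189100 yr.

190000 yr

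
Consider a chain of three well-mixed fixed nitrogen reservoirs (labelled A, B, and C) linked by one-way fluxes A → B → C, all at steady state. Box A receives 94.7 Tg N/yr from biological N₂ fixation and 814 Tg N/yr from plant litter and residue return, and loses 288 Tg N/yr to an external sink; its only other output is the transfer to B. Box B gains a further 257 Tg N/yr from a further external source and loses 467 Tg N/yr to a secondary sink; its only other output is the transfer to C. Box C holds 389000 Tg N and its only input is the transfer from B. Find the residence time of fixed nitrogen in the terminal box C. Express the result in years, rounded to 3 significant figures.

947 yr

Box A: F(A→B) = (94.7 + 814) − 288 = 620.70 Tg N/yr.
Box B: F(B→C) = (620.70 + 257) − 467 = 410.70 Tg N/yr.
Box C throughput = its input = 410.70 Tg N/yr; τ = 389000 / 410.70 = 947.2 yr.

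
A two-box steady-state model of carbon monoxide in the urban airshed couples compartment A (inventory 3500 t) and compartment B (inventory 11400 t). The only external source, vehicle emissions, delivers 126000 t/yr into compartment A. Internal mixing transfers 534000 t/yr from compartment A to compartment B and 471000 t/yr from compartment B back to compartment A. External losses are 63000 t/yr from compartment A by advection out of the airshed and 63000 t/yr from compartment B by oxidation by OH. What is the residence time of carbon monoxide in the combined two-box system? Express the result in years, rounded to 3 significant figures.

0.118 yr

Residence time in the combined system uses the total inventory and the total *external* removal — internal exchanges between the two boxes cancel.
M_total = 3500 + 11400 = 14900 t.
ΣF_external_out = 63000 + 63000 = 126000 t/yr.
τ = M_total / ΣF_ext = 14900 / 126000 = 0.1183 yr.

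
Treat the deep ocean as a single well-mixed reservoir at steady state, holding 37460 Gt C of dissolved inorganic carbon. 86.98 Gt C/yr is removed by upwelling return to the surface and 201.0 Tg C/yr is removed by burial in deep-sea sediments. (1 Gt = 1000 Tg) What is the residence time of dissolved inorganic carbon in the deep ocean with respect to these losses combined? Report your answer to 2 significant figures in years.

Convert the burial in deep-sea sediments flux: 201.0 Tg C/yr = 0.2010 Gt C/yr.
Total removal = 86.98 + 0.2010 = 87.181 Gt C/yr.
τ = M / ΣF_out = 37460 / 87.181 = 429.7 yr.

430 yr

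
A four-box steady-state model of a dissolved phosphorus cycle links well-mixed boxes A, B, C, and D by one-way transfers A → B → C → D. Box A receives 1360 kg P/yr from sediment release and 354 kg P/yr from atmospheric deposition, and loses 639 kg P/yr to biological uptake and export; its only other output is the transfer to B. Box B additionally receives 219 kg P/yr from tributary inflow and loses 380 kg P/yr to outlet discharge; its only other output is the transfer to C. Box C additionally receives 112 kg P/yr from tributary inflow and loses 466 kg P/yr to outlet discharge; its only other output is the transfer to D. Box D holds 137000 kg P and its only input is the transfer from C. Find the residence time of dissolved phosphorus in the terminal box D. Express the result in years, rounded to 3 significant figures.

Box A: F(A→B) = (1360 + 354) − 639 = 1075.0 kg P/yr.
Box B: F(B→C) = (1075.0 + 219) − 380 = 914.00 kg P/yr.
Box C: F(C→D) = (914.00 + 112) − 466 = 560.00 kg P/yr.
Box D throughput = its input = 560.00 kg P/yr; τ = 137000 / 560.00 = 244.6 yr.

245 yr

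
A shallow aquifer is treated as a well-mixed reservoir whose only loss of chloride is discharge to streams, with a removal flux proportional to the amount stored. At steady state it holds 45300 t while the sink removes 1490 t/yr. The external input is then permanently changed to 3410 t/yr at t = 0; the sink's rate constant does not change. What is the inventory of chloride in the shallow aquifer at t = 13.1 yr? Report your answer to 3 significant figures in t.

65700 t

Residence time τ = M₀/F₀ = 30.40 yr. The eventual steady state is M_∞ = M₀·(F₁/F₀) = 45300 × 3410/1490 = 103670 t.
The anomaly ΔM(t) = M(t) − M_∞ decays as ΔM₀·e^(−t/τ) with ΔM₀ = 45300 − 103670 = −58370 t.
At t = 13.1 yr, e^(−t/τ) = e^(−0.4309) = 0.6499, so ΔM = −37940 t and M = 103670 − 37940 = 65734 t.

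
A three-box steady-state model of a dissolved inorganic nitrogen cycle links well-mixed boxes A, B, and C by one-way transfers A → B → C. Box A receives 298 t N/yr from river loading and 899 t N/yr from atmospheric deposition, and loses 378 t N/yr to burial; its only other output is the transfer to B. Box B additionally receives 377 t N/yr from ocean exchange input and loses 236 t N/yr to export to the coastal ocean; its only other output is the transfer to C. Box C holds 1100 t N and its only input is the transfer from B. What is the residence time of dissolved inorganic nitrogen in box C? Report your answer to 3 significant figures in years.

Box A: F(A→B) = (298 + 899) − 378 = 819.00 t N/yr.
Box B: F(B→C) = (819.00 + 377) − 236 = 960.00 t N/yr.
Box C throughput = its input = 960.00 t N/yr; τ = 1100 / 960.00 = 1.146 yr.

1.15 yr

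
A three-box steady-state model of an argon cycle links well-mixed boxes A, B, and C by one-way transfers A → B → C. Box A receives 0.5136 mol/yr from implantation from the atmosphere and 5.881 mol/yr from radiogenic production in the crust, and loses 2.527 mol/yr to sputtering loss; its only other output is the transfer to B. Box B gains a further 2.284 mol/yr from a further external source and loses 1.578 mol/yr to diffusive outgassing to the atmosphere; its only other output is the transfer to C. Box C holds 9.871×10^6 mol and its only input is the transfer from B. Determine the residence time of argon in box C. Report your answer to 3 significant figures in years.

2.16×10^6 yr

Box A: F(A→B) = (0.5136 + 5.881) − 2.527 = 3.8676 mol/yr.
Box B: F(B→C) = (3.8676 + 2.284) − 1.578 = 4.5736 mol/yr.
Box C throughput = its input = 4.5736 mol/yr; τ = 9.871×10^6 / 4.5736 = 2.158×10^6 yr.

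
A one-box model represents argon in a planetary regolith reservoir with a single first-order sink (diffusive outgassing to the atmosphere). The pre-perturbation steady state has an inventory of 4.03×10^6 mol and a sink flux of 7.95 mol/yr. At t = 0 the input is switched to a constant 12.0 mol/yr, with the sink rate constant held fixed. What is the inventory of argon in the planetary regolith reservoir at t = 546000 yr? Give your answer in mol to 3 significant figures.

5.38×10^6 mol

Residence time τ = M₀/F₀ = 506900 yr. The eventual steady state is M_∞ = M₀·(F₁/F₀) = 4.03×10^6 × 12.0/7.95 = 6.0830×10^6 mol.
The anomaly ΔM(t) = M(t) − M_∞ decays as ΔM₀·e^(−t/τ) with ΔM₀ = 4.03×10^6 − 6.0830×10^6 = −2.053×10^6 mol.
At t = 546000 yr, e^(−t/τ) = e^(−1.077) = 0.3406, so ΔM = −699200 mol and M = 6.0830×10^6 − 699200 = 5.3838×10^6 mol.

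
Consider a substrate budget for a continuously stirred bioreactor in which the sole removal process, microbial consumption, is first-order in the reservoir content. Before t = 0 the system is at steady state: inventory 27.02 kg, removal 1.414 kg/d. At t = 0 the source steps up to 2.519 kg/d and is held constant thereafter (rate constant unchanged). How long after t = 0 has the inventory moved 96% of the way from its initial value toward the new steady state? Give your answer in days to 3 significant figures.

61.5 d

τ = M₀/F₀ = 27.02/1.414 = 19.11 d.
The remaining gap fraction is e^(−t/τ); 96% covered ⇒ e^(−t/τ) = 0.0400.
t = −τ ln(0.0400) = 19.11 × 3.219 = 61.51 d.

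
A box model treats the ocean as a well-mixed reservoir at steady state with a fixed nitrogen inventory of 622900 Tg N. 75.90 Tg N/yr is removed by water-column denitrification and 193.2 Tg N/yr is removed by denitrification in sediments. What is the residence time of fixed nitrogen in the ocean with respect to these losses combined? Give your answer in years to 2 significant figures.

Total removal = 75.90 + 193.2 = 269.10 Tg N/yr.
τ = M / ΣF_out = 622900 / 269.10 = 2315 yr.

2300 yr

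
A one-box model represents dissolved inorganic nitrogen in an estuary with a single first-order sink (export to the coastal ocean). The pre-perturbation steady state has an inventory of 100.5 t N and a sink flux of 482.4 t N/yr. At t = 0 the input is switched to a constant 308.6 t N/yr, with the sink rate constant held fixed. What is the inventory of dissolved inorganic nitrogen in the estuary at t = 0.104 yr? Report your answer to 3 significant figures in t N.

Residence time τ = M₀/F₀ = 0.2083 yr. The eventual steady state is M_∞ = M₀·(F₁/F₀) = 100.5 × 308.6/482.4 = 64.292 t N.
The anomaly ΔM(t) = M(t) − M_∞ decays as ΔM₀·e^(−t/τ) with ΔM₀ = 100.5 − 64.292 = 36.21 t N.
At t = 0.104 yr, e^(−t/τ) = e^(−0.4992) = 0.6070, so ΔM = 21.98 t N and M = 64.292 + 21.98 = 86.271 t N.

86.3 t N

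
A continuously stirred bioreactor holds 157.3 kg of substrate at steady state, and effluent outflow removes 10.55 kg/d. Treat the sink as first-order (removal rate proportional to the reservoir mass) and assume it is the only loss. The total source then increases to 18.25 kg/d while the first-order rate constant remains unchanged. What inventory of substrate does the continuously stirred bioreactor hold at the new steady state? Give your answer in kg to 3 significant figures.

272 kg

Rate constant k = F/M = 10.55 / 157.3 = 0.06707 d⁻¹.
At the new steady state, source = k·M_new ⇒ M_new = 18.25 / 0.06707 = 272.1 kg.
(Equivalently M_new = M × F_new/F_old = 157.3 × 18.25/10.55.)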